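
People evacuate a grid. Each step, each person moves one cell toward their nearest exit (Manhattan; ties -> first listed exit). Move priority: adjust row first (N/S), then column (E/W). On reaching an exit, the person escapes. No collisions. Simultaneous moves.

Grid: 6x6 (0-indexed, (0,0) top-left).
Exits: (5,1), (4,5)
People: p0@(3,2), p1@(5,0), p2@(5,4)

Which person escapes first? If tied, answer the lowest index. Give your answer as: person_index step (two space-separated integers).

Answer: 1 1

Derivation:
Step 1: p0:(3,2)->(4,2) | p1:(5,0)->(5,1)->EXIT | p2:(5,4)->(4,4)
Step 2: p0:(4,2)->(5,2) | p1:escaped | p2:(4,4)->(4,5)->EXIT
Step 3: p0:(5,2)->(5,1)->EXIT | p1:escaped | p2:escaped
Exit steps: [3, 1, 2]
First to escape: p1 at step 1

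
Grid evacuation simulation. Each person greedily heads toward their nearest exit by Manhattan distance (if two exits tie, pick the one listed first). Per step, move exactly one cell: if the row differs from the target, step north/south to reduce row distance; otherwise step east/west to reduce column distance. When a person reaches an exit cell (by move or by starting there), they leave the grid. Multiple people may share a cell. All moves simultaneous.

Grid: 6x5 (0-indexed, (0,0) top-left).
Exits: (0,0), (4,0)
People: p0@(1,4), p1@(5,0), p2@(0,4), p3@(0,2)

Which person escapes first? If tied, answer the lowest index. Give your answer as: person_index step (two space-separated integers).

Answer: 1 1

Derivation:
Step 1: p0:(1,4)->(0,4) | p1:(5,0)->(4,0)->EXIT | p2:(0,4)->(0,3) | p3:(0,2)->(0,1)
Step 2: p0:(0,4)->(0,3) | p1:escaped | p2:(0,3)->(0,2) | p3:(0,1)->(0,0)->EXIT
Step 3: p0:(0,3)->(0,2) | p1:escaped | p2:(0,2)->(0,1) | p3:escaped
Step 4: p0:(0,2)->(0,1) | p1:escaped | p2:(0,1)->(0,0)->EXIT | p3:escaped
Step 5: p0:(0,1)->(0,0)->EXIT | p1:escaped | p2:escaped | p3:escaped
Exit steps: [5, 1, 4, 2]
First to escape: p1 at step 1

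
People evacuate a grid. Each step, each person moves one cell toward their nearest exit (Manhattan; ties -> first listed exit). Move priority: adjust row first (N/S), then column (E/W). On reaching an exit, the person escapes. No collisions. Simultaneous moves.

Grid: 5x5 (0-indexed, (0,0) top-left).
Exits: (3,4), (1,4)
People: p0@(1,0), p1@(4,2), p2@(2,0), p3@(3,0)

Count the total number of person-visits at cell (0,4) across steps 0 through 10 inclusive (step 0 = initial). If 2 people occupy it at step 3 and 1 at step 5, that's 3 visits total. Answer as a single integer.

Answer: 0

Derivation:
Step 0: p0@(1,0) p1@(4,2) p2@(2,0) p3@(3,0) -> at (0,4): 0 [-], cum=0
Step 1: p0@(1,1) p1@(3,2) p2@(3,0) p3@(3,1) -> at (0,4): 0 [-], cum=0
Step 2: p0@(1,2) p1@(3,3) p2@(3,1) p3@(3,2) -> at (0,4): 0 [-], cum=0
Step 3: p0@(1,3) p1@ESC p2@(3,2) p3@(3,3) -> at (0,4): 0 [-], cum=0
Step 4: p0@ESC p1@ESC p2@(3,3) p3@ESC -> at (0,4): 0 [-], cum=0
Step 5: p0@ESC p1@ESC p2@ESC p3@ESC -> at (0,4): 0 [-], cum=0
Total visits = 0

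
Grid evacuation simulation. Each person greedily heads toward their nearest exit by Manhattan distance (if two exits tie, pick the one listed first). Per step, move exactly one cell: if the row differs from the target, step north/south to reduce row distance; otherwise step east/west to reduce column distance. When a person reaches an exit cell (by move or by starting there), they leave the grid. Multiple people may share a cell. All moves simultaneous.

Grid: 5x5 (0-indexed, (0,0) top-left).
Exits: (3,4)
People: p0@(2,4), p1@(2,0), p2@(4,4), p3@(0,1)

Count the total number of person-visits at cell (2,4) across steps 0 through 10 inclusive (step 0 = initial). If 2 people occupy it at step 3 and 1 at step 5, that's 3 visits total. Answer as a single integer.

Step 0: p0@(2,4) p1@(2,0) p2@(4,4) p3@(0,1) -> at (2,4): 1 [p0], cum=1
Step 1: p0@ESC p1@(3,0) p2@ESC p3@(1,1) -> at (2,4): 0 [-], cum=1
Step 2: p0@ESC p1@(3,1) p2@ESC p3@(2,1) -> at (2,4): 0 [-], cum=1
Step 3: p0@ESC p1@(3,2) p2@ESC p3@(3,1) -> at (2,4): 0 [-], cum=1
Step 4: p0@ESC p1@(3,3) p2@ESC p3@(3,2) -> at (2,4): 0 [-], cum=1
Step 5: p0@ESC p1@ESC p2@ESC p3@(3,3) -> at (2,4): 0 [-], cum=1
Step 6: p0@ESC p1@ESC p2@ESC p3@ESC -> at (2,4): 0 [-], cum=1
Total visits = 1

Answer: 1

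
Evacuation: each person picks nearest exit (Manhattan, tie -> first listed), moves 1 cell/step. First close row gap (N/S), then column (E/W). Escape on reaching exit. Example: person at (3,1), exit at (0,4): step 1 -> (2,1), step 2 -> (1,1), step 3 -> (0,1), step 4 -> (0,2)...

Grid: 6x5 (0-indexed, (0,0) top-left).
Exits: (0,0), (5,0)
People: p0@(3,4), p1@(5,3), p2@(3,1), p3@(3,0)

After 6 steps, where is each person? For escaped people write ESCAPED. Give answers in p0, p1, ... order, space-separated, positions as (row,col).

Step 1: p0:(3,4)->(4,4) | p1:(5,3)->(5,2) | p2:(3,1)->(4,1) | p3:(3,0)->(4,0)
Step 2: p0:(4,4)->(5,4) | p1:(5,2)->(5,1) | p2:(4,1)->(5,1) | p3:(4,0)->(5,0)->EXIT
Step 3: p0:(5,4)->(5,3) | p1:(5,1)->(5,0)->EXIT | p2:(5,1)->(5,0)->EXIT | p3:escaped
Step 4: p0:(5,3)->(5,2) | p1:escaped | p2:escaped | p3:escaped
Step 5: p0:(5,2)->(5,1) | p1:escaped | p2:escaped | p3:escaped
Step 6: p0:(5,1)->(5,0)->EXIT | p1:escaped | p2:escaped | p3:escaped

ESCAPED ESCAPED ESCAPED ESCAPED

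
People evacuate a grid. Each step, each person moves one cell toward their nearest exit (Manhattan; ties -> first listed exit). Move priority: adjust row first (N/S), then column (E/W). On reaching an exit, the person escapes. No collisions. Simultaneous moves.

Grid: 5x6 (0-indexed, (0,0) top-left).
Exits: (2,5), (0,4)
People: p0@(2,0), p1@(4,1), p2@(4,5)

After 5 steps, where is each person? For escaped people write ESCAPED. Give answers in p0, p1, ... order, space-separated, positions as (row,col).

Step 1: p0:(2,0)->(2,1) | p1:(4,1)->(3,1) | p2:(4,5)->(3,5)
Step 2: p0:(2,1)->(2,2) | p1:(3,1)->(2,1) | p2:(3,5)->(2,5)->EXIT
Step 3: p0:(2,2)->(2,3) | p1:(2,1)->(2,2) | p2:escaped
Step 4: p0:(2,3)->(2,4) | p1:(2,2)->(2,3) | p2:escaped
Step 5: p0:(2,4)->(2,5)->EXIT | p1:(2,3)->(2,4) | p2:escaped

ESCAPED (2,4) ESCAPED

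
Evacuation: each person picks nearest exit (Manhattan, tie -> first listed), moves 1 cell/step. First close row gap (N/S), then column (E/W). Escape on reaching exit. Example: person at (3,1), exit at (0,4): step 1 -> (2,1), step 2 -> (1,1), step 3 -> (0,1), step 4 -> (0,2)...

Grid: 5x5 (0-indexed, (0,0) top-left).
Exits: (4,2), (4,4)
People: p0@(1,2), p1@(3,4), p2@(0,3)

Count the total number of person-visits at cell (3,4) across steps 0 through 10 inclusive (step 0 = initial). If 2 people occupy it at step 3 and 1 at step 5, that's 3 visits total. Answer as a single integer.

Answer: 1

Derivation:
Step 0: p0@(1,2) p1@(3,4) p2@(0,3) -> at (3,4): 1 [p1], cum=1
Step 1: p0@(2,2) p1@ESC p2@(1,3) -> at (3,4): 0 [-], cum=1
Step 2: p0@(3,2) p1@ESC p2@(2,3) -> at (3,4): 0 [-], cum=1
Step 3: p0@ESC p1@ESC p2@(3,3) -> at (3,4): 0 [-], cum=1
Step 4: p0@ESC p1@ESC p2@(4,3) -> at (3,4): 0 [-], cum=1
Step 5: p0@ESC p1@ESC p2@ESC -> at (3,4): 0 [-], cum=1
Total visits = 1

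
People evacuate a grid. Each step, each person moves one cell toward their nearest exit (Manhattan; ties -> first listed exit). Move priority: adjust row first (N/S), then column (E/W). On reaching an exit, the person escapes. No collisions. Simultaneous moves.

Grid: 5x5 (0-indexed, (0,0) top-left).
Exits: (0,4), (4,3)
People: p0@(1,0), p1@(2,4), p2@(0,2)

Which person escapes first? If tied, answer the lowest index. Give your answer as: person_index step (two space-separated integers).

Step 1: p0:(1,0)->(0,0) | p1:(2,4)->(1,4) | p2:(0,2)->(0,3)
Step 2: p0:(0,0)->(0,1) | p1:(1,4)->(0,4)->EXIT | p2:(0,3)->(0,4)->EXIT
Step 3: p0:(0,1)->(0,2) | p1:escaped | p2:escaped
Step 4: p0:(0,2)->(0,3) | p1:escaped | p2:escaped
Step 5: p0:(0,3)->(0,4)->EXIT | p1:escaped | p2:escaped
Exit steps: [5, 2, 2]
First to escape: p1 at step 2

Answer: 1 2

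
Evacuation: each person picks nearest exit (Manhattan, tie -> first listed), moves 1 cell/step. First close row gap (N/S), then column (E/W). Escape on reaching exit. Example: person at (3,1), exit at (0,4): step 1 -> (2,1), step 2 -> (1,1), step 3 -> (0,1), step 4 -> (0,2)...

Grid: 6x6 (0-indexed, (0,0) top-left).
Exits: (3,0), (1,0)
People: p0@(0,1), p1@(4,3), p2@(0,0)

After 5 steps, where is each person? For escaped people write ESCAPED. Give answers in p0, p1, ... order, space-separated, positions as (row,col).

Step 1: p0:(0,1)->(1,1) | p1:(4,3)->(3,3) | p2:(0,0)->(1,0)->EXIT
Step 2: p0:(1,1)->(1,0)->EXIT | p1:(3,3)->(3,2) | p2:escaped
Step 3: p0:escaped | p1:(3,2)->(3,1) | p2:escaped
Step 4: p0:escaped | p1:(3,1)->(3,0)->EXIT | p2:escaped

ESCAPED ESCAPED ESCAPED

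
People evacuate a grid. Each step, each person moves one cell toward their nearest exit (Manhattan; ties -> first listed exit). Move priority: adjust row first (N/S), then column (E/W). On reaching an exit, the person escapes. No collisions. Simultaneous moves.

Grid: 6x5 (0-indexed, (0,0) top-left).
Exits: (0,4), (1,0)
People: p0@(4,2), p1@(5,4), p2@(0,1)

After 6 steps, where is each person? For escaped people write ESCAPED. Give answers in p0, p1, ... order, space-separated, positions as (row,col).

Step 1: p0:(4,2)->(3,2) | p1:(5,4)->(4,4) | p2:(0,1)->(1,1)
Step 2: p0:(3,2)->(2,2) | p1:(4,4)->(3,4) | p2:(1,1)->(1,0)->EXIT
Step 3: p0:(2,2)->(1,2) | p1:(3,4)->(2,4) | p2:escaped
Step 4: p0:(1,2)->(1,1) | p1:(2,4)->(1,4) | p2:escaped
Step 5: p0:(1,1)->(1,0)->EXIT | p1:(1,4)->(0,4)->EXIT | p2:escaped

ESCAPED ESCAPED ESCAPED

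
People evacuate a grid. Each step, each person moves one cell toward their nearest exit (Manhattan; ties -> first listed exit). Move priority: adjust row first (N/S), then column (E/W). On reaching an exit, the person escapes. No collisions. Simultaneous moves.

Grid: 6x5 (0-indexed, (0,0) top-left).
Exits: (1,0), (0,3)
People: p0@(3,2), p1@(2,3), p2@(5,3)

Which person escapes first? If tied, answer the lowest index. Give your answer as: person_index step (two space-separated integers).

Answer: 1 2

Derivation:
Step 1: p0:(3,2)->(2,2) | p1:(2,3)->(1,3) | p2:(5,3)->(4,3)
Step 2: p0:(2,2)->(1,2) | p1:(1,3)->(0,3)->EXIT | p2:(4,3)->(3,3)
Step 3: p0:(1,2)->(1,1) | p1:escaped | p2:(3,3)->(2,3)
Step 4: p0:(1,1)->(1,0)->EXIT | p1:escaped | p2:(2,3)->(1,3)
Step 5: p0:escaped | p1:escaped | p2:(1,3)->(0,3)->EXIT
Exit steps: [4, 2, 5]
First to escape: p1 at step 2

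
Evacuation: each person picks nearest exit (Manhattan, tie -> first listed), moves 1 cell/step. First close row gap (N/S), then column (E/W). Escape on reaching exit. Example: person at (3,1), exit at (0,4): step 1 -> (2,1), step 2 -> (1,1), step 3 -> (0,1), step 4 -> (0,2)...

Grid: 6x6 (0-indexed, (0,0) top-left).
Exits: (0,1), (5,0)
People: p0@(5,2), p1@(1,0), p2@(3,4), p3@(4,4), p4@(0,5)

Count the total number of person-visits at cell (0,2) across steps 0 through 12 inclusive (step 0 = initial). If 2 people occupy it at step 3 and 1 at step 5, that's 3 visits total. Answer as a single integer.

Step 0: p0@(5,2) p1@(1,0) p2@(3,4) p3@(4,4) p4@(0,5) -> at (0,2): 0 [-], cum=0
Step 1: p0@(5,1) p1@(0,0) p2@(2,4) p3@(5,4) p4@(0,4) -> at (0,2): 0 [-], cum=0
Step 2: p0@ESC p1@ESC p2@(1,4) p3@(5,3) p4@(0,3) -> at (0,2): 0 [-], cum=0
Step 3: p0@ESC p1@ESC p2@(0,4) p3@(5,2) p4@(0,2) -> at (0,2): 1 [p4], cum=1
Step 4: p0@ESC p1@ESC p2@(0,3) p3@(5,1) p4@ESC -> at (0,2): 0 [-], cum=1
Step 5: p0@ESC p1@ESC p2@(0,2) p3@ESC p4@ESC -> at (0,2): 1 [p2], cum=2
Step 6: p0@ESC p1@ESC p2@ESC p3@ESC p4@ESC -> at (0,2): 0 [-], cum=2
Total visits = 2

Answer: 2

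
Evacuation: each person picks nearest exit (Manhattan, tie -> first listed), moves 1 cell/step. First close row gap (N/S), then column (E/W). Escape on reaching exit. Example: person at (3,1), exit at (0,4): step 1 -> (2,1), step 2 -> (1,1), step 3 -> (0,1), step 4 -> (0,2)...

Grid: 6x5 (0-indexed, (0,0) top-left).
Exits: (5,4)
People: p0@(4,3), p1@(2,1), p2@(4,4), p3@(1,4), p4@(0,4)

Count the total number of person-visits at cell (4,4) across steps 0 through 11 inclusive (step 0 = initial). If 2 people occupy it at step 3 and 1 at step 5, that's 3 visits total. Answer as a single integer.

Step 0: p0@(4,3) p1@(2,1) p2@(4,4) p3@(1,4) p4@(0,4) -> at (4,4): 1 [p2], cum=1
Step 1: p0@(5,3) p1@(3,1) p2@ESC p3@(2,4) p4@(1,4) -> at (4,4): 0 [-], cum=1
Step 2: p0@ESC p1@(4,1) p2@ESC p3@(3,4) p4@(2,4) -> at (4,4): 0 [-], cum=1
Step 3: p0@ESC p1@(5,1) p2@ESC p3@(4,4) p4@(3,4) -> at (4,4): 1 [p3], cum=2
Step 4: p0@ESC p1@(5,2) p2@ESC p3@ESC p4@(4,4) -> at (4,4): 1 [p4], cum=3
Step 5: p0@ESC p1@(5,3) p2@ESC p3@ESC p4@ESC -> at (4,4): 0 [-], cum=3
Step 6: p0@ESC p1@ESC p2@ESC p3@ESC p4@ESC -> at (4,4): 0 [-], cum=3
Total visits = 3

Answer: 3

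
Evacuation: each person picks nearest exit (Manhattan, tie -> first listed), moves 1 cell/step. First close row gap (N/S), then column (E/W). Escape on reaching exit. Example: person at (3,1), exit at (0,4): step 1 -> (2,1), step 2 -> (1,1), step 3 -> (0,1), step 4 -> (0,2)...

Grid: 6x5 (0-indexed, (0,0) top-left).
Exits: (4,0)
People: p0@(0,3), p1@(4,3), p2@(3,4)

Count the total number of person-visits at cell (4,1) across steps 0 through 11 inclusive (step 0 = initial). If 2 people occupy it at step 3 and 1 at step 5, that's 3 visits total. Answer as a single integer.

Answer: 3

Derivation:
Step 0: p0@(0,3) p1@(4,3) p2@(3,4) -> at (4,1): 0 [-], cum=0
Step 1: p0@(1,3) p1@(4,2) p2@(4,4) -> at (4,1): 0 [-], cum=0
Step 2: p0@(2,3) p1@(4,1) p2@(4,3) -> at (4,1): 1 [p1], cum=1
Step 3: p0@(3,3) p1@ESC p2@(4,2) -> at (4,1): 0 [-], cum=1
Step 4: p0@(4,3) p1@ESC p2@(4,1) -> at (4,1): 1 [p2], cum=2
Step 5: p0@(4,2) p1@ESC p2@ESC -> at (4,1): 0 [-], cum=2
Step 6: p0@(4,1) p1@ESC p2@ESC -> at (4,1): 1 [p0], cum=3
Step 7: p0@ESC p1@ESC p2@ESC -> at (4,1): 0 [-], cum=3
Total visits = 3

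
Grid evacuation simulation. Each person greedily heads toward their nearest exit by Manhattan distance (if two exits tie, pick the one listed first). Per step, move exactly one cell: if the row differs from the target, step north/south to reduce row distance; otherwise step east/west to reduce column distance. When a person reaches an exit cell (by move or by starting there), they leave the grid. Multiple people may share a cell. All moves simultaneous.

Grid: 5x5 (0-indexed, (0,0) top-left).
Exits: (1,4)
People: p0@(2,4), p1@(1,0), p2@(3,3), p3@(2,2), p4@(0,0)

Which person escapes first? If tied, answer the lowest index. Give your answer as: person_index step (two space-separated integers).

Answer: 0 1

Derivation:
Step 1: p0:(2,4)->(1,4)->EXIT | p1:(1,0)->(1,1) | p2:(3,3)->(2,3) | p3:(2,2)->(1,2) | p4:(0,0)->(1,0)
Step 2: p0:escaped | p1:(1,1)->(1,2) | p2:(2,3)->(1,3) | p3:(1,2)->(1,3) | p4:(1,0)->(1,1)
Step 3: p0:escaped | p1:(1,2)->(1,3) | p2:(1,3)->(1,4)->EXIT | p3:(1,3)->(1,4)->EXIT | p4:(1,1)->(1,2)
Step 4: p0:escaped | p1:(1,3)->(1,4)->EXIT | p2:escaped | p3:escaped | p4:(1,2)->(1,3)
Step 5: p0:escaped | p1:escaped | p2:escaped | p3:escaped | p4:(1,3)->(1,4)->EXIT
Exit steps: [1, 4, 3, 3, 5]
First to escape: p0 at step 1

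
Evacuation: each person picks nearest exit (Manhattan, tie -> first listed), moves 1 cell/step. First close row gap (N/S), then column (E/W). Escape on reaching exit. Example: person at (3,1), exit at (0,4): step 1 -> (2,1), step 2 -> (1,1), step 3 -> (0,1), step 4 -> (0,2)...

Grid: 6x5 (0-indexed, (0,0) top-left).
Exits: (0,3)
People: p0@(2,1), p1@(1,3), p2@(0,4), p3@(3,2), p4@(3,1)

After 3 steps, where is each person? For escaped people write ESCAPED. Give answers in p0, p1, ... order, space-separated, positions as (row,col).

Step 1: p0:(2,1)->(1,1) | p1:(1,3)->(0,3)->EXIT | p2:(0,4)->(0,3)->EXIT | p3:(3,2)->(2,2) | p4:(3,1)->(2,1)
Step 2: p0:(1,1)->(0,1) | p1:escaped | p2:escaped | p3:(2,2)->(1,2) | p4:(2,1)->(1,1)
Step 3: p0:(0,1)->(0,2) | p1:escaped | p2:escaped | p3:(1,2)->(0,2) | p4:(1,1)->(0,1)

(0,2) ESCAPED ESCAPED (0,2) (0,1)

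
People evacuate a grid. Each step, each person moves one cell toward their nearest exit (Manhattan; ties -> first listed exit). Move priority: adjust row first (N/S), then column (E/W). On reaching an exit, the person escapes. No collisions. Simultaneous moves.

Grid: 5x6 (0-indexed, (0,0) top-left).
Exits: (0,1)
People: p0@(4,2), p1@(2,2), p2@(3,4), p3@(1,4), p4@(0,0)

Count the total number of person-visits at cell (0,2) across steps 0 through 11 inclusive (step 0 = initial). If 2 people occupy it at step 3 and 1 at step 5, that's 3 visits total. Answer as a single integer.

Answer: 4

Derivation:
Step 0: p0@(4,2) p1@(2,2) p2@(3,4) p3@(1,4) p4@(0,0) -> at (0,2): 0 [-], cum=0
Step 1: p0@(3,2) p1@(1,2) p2@(2,4) p3@(0,4) p4@ESC -> at (0,2): 0 [-], cum=0
Step 2: p0@(2,2) p1@(0,2) p2@(1,4) p3@(0,3) p4@ESC -> at (0,2): 1 [p1], cum=1
Step 3: p0@(1,2) p1@ESC p2@(0,4) p3@(0,2) p4@ESC -> at (0,2): 1 [p3], cum=2
Step 4: p0@(0,2) p1@ESC p2@(0,3) p3@ESC p4@ESC -> at (0,2): 1 [p0], cum=3
Step 5: p0@ESC p1@ESC p2@(0,2) p3@ESC p4@ESC -> at (0,2): 1 [p2], cum=4
Step 6: p0@ESC p1@ESC p2@ESC p3@ESC p4@ESC -> at (0,2): 0 [-], cum=4
Total visits = 4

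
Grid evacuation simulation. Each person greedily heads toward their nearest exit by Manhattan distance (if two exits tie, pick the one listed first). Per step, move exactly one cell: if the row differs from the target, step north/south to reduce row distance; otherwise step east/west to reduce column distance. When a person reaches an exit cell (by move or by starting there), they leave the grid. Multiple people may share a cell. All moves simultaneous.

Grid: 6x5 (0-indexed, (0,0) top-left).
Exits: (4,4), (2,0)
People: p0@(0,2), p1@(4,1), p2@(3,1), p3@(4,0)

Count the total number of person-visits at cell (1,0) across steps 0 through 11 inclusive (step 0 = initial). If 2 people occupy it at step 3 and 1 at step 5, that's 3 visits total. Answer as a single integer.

Step 0: p0@(0,2) p1@(4,1) p2@(3,1) p3@(4,0) -> at (1,0): 0 [-], cum=0
Step 1: p0@(1,2) p1@(4,2) p2@(2,1) p3@(3,0) -> at (1,0): 0 [-], cum=0
Step 2: p0@(2,2) p1@(4,3) p2@ESC p3@ESC -> at (1,0): 0 [-], cum=0
Step 3: p0@(2,1) p1@ESC p2@ESC p3@ESC -> at (1,0): 0 [-], cum=0
Step 4: p0@ESC p1@ESC p2@ESC p3@ESC -> at (1,0): 0 [-], cum=0
Total visits = 0

Answer: 0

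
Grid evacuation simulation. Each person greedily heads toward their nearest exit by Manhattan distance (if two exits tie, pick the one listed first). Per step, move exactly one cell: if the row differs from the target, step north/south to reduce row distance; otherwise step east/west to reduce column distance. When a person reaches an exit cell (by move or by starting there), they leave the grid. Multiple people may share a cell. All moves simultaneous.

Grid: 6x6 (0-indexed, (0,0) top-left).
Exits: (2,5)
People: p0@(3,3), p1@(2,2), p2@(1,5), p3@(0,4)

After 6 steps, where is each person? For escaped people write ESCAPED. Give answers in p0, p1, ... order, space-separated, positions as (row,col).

Step 1: p0:(3,3)->(2,3) | p1:(2,2)->(2,3) | p2:(1,5)->(2,5)->EXIT | p3:(0,4)->(1,4)
Step 2: p0:(2,3)->(2,4) | p1:(2,3)->(2,4) | p2:escaped | p3:(1,4)->(2,4)
Step 3: p0:(2,4)->(2,5)->EXIT | p1:(2,4)->(2,5)->EXIT | p2:escaped | p3:(2,4)->(2,5)->EXIT

ESCAPED ESCAPED ESCAPED ESCAPED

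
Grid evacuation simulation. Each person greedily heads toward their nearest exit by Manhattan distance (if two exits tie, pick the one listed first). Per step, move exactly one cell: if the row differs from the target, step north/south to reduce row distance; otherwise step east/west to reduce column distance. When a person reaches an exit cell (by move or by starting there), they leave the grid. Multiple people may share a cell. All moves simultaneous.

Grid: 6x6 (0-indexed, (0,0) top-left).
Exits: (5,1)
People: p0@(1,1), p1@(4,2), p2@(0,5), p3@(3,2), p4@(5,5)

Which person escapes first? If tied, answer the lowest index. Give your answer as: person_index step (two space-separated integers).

Step 1: p0:(1,1)->(2,1) | p1:(4,2)->(5,2) | p2:(0,5)->(1,5) | p3:(3,2)->(4,2) | p4:(5,5)->(5,4)
Step 2: p0:(2,1)->(3,1) | p1:(5,2)->(5,1)->EXIT | p2:(1,5)->(2,5) | p3:(4,2)->(5,2) | p4:(5,4)->(5,3)
Step 3: p0:(3,1)->(4,1) | p1:escaped | p2:(2,5)->(3,5) | p3:(5,2)->(5,1)->EXIT | p4:(5,3)->(5,2)
Step 4: p0:(4,1)->(5,1)->EXIT | p1:escaped | p2:(3,5)->(4,5) | p3:escaped | p4:(5,2)->(5,1)->EXIT
Step 5: p0:escaped | p1:escaped | p2:(4,5)->(5,5) | p3:escaped | p4:escaped
Step 6: p0:escaped | p1:escaped | p2:(5,5)->(5,4) | p3:escaped | p4:escaped
Step 7: p0:escaped | p1:escaped | p2:(5,4)->(5,3) | p3:escaped | p4:escaped
Step 8: p0:escaped | p1:escaped | p2:(5,3)->(5,2) | p3:escaped | p4:escaped
Step 9: p0:escaped | p1:escaped | p2:(5,2)->(5,1)->EXIT | p3:escaped | p4:escaped
Exit steps: [4, 2, 9, 3, 4]
First to escape: p1 at step 2

Answer: 1 2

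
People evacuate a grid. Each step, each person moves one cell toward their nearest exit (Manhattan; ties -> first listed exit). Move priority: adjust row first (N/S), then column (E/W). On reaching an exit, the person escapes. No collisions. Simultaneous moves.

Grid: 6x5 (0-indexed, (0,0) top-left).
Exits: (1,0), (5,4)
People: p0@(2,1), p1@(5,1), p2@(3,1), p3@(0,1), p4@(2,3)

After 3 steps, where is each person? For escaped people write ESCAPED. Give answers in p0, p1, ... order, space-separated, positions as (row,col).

Step 1: p0:(2,1)->(1,1) | p1:(5,1)->(5,2) | p2:(3,1)->(2,1) | p3:(0,1)->(1,1) | p4:(2,3)->(1,3)
Step 2: p0:(1,1)->(1,0)->EXIT | p1:(5,2)->(5,3) | p2:(2,1)->(1,1) | p3:(1,1)->(1,0)->EXIT | p4:(1,3)->(1,2)
Step 3: p0:escaped | p1:(5,3)->(5,4)->EXIT | p2:(1,1)->(1,0)->EXIT | p3:escaped | p4:(1,2)->(1,1)

ESCAPED ESCAPED ESCAPED ESCAPED (1,1)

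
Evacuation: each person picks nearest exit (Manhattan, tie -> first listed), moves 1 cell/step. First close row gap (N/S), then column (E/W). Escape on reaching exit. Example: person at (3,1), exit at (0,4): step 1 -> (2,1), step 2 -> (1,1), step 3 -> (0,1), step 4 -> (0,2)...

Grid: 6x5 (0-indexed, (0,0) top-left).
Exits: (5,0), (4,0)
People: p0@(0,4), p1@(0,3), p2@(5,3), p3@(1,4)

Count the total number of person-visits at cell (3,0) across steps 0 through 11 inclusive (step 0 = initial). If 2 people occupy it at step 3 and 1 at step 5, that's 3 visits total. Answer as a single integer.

Step 0: p0@(0,4) p1@(0,3) p2@(5,3) p3@(1,4) -> at (3,0): 0 [-], cum=0
Step 1: p0@(1,4) p1@(1,3) p2@(5,2) p3@(2,4) -> at (3,0): 0 [-], cum=0
Step 2: p0@(2,4) p1@(2,3) p2@(5,1) p3@(3,4) -> at (3,0): 0 [-], cum=0
Step 3: p0@(3,4) p1@(3,3) p2@ESC p3@(4,4) -> at (3,0): 0 [-], cum=0
Step 4: p0@(4,4) p1@(4,3) p2@ESC p3@(4,3) -> at (3,0): 0 [-], cum=0
Step 5: p0@(4,3) p1@(4,2) p2@ESC p3@(4,2) -> at (3,0): 0 [-], cum=0
Step 6: p0@(4,2) p1@(4,1) p2@ESC p3@(4,1) -> at (3,0): 0 [-], cum=0
Step 7: p0@(4,1) p1@ESC p2@ESC p3@ESC -> at (3,0): 0 [-], cum=0
Step 8: p0@ESC p1@ESC p2@ESC p3@ESC -> at (3,0): 0 [-], cum=0
Total visits = 0

Answer: 0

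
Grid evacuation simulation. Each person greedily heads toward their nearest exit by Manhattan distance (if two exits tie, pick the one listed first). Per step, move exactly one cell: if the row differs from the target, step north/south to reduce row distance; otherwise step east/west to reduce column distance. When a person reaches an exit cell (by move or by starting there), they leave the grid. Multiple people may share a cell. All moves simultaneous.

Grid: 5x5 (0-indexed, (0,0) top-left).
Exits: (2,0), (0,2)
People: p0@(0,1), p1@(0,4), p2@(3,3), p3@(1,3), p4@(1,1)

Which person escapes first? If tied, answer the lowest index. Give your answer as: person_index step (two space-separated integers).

Answer: 0 1

Derivation:
Step 1: p0:(0,1)->(0,2)->EXIT | p1:(0,4)->(0,3) | p2:(3,3)->(2,3) | p3:(1,3)->(0,3) | p4:(1,1)->(2,1)
Step 2: p0:escaped | p1:(0,3)->(0,2)->EXIT | p2:(2,3)->(2,2) | p3:(0,3)->(0,2)->EXIT | p4:(2,1)->(2,0)->EXIT
Step 3: p0:escaped | p1:escaped | p2:(2,2)->(2,1) | p3:escaped | p4:escaped
Step 4: p0:escaped | p1:escaped | p2:(2,1)->(2,0)->EXIT | p3:escaped | p4:escaped
Exit steps: [1, 2, 4, 2, 2]
First to escape: p0 at step 1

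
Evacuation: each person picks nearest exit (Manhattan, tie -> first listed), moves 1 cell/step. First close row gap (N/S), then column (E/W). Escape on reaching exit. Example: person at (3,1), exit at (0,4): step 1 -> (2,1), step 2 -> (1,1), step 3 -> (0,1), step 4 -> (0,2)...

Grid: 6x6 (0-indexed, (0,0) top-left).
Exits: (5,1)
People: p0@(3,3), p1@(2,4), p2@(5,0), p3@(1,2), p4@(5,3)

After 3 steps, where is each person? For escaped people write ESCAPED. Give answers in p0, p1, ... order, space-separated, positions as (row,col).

Step 1: p0:(3,3)->(4,3) | p1:(2,4)->(3,4) | p2:(5,0)->(5,1)->EXIT | p3:(1,2)->(2,2) | p4:(5,3)->(5,2)
Step 2: p0:(4,3)->(5,3) | p1:(3,4)->(4,4) | p2:escaped | p3:(2,2)->(3,2) | p4:(5,2)->(5,1)->EXIT
Step 3: p0:(5,3)->(5,2) | p1:(4,4)->(5,4) | p2:escaped | p3:(3,2)->(4,2) | p4:escaped

(5,2) (5,4) ESCAPED (4,2) ESCAPED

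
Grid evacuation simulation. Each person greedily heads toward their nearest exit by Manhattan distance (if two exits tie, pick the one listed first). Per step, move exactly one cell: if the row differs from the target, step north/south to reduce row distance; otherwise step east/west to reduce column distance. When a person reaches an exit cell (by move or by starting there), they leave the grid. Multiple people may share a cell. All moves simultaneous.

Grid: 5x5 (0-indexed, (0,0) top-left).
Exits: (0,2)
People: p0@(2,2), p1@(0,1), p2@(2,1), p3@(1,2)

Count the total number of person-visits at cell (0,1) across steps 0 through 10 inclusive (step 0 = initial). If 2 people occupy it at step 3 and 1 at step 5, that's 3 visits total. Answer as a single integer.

Step 0: p0@(2,2) p1@(0,1) p2@(2,1) p3@(1,2) -> at (0,1): 1 [p1], cum=1
Step 1: p0@(1,2) p1@ESC p2@(1,1) p3@ESC -> at (0,1): 0 [-], cum=1
Step 2: p0@ESC p1@ESC p2@(0,1) p3@ESC -> at (0,1): 1 [p2], cum=2
Step 3: p0@ESC p1@ESC p2@ESC p3@ESC -> at (0,1): 0 [-], cum=2
Total visits = 2

Answer: 2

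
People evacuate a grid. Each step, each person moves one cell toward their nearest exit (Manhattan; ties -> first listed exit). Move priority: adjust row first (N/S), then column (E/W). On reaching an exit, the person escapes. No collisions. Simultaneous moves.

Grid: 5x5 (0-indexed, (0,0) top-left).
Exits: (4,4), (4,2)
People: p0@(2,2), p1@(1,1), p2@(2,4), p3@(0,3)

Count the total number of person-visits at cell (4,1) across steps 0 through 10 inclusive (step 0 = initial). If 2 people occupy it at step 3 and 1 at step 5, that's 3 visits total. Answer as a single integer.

Answer: 1

Derivation:
Step 0: p0@(2,2) p1@(1,1) p2@(2,4) p3@(0,3) -> at (4,1): 0 [-], cum=0
Step 1: p0@(3,2) p1@(2,1) p2@(3,4) p3@(1,3) -> at (4,1): 0 [-], cum=0
Step 2: p0@ESC p1@(3,1) p2@ESC p3@(2,3) -> at (4,1): 0 [-], cum=0
Step 3: p0@ESC p1@(4,1) p2@ESC p3@(3,3) -> at (4,1): 1 [p1], cum=1
Step 4: p0@ESC p1@ESC p2@ESC p3@(4,3) -> at (4,1): 0 [-], cum=1
Step 5: p0@ESC p1@ESC p2@ESC p3@ESC -> at (4,1): 0 [-], cum=1
Total visits = 1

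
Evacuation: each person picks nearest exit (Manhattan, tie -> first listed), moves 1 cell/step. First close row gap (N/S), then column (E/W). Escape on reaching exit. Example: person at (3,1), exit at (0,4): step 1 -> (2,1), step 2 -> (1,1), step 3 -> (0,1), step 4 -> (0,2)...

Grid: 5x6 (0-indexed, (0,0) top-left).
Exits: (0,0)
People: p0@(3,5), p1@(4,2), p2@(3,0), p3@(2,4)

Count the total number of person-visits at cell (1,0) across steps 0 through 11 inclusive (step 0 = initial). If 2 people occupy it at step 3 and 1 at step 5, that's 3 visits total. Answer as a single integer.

Step 0: p0@(3,5) p1@(4,2) p2@(3,0) p3@(2,4) -> at (1,0): 0 [-], cum=0
Step 1: p0@(2,5) p1@(3,2) p2@(2,0) p3@(1,4) -> at (1,0): 0 [-], cum=0
Step 2: p0@(1,5) p1@(2,2) p2@(1,0) p3@(0,4) -> at (1,0): 1 [p2], cum=1
Step 3: p0@(0,5) p1@(1,2) p2@ESC p3@(0,3) -> at (1,0): 0 [-], cum=1
Step 4: p0@(0,4) p1@(0,2) p2@ESC p3@(0,2) -> at (1,0): 0 [-], cum=1
Step 5: p0@(0,3) p1@(0,1) p2@ESC p3@(0,1) -> at (1,0): 0 [-], cum=1
Step 6: p0@(0,2) p1@ESC p2@ESC p3@ESC -> at (1,0): 0 [-], cum=1
Step 7: p0@(0,1) p1@ESC p2@ESC p3@ESC -> at (1,0): 0 [-], cum=1
Step 8: p0@ESC p1@ESC p2@ESC p3@ESC -> at (1,0): 0 [-], cum=1
Total visits = 1

Answer: 1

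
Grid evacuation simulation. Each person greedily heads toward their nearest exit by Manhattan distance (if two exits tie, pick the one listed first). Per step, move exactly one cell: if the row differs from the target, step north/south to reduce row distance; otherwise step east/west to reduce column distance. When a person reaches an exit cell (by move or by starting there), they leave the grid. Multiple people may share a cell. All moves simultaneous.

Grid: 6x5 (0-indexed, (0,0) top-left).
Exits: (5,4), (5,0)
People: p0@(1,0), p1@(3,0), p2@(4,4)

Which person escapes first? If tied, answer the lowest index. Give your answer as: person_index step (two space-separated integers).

Step 1: p0:(1,0)->(2,0) | p1:(3,0)->(4,0) | p2:(4,4)->(5,4)->EXIT
Step 2: p0:(2,0)->(3,0) | p1:(4,0)->(5,0)->EXIT | p2:escaped
Step 3: p0:(3,0)->(4,0) | p1:escaped | p2:escaped
Step 4: p0:(4,0)->(5,0)->EXIT | p1:escaped | p2:escaped
Exit steps: [4, 2, 1]
First to escape: p2 at step 1

Answer: 2 1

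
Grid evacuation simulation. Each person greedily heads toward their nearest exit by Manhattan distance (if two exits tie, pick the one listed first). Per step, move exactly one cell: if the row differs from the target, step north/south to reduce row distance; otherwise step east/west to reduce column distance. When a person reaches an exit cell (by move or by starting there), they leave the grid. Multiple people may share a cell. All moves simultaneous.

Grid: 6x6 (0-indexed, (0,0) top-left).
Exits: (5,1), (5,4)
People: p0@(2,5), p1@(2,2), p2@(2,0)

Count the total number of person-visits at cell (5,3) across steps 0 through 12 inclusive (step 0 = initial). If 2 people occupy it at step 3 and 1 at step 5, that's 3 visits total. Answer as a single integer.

Step 0: p0@(2,5) p1@(2,2) p2@(2,0) -> at (5,3): 0 [-], cum=0
Step 1: p0@(3,5) p1@(3,2) p2@(3,0) -> at (5,3): 0 [-], cum=0
Step 2: p0@(4,5) p1@(4,2) p2@(4,0) -> at (5,3): 0 [-], cum=0
Step 3: p0@(5,5) p1@(5,2) p2@(5,0) -> at (5,3): 0 [-], cum=0
Step 4: p0@ESC p1@ESC p2@ESC -> at (5,3): 0 [-], cum=0
Total visits = 0

Answer: 0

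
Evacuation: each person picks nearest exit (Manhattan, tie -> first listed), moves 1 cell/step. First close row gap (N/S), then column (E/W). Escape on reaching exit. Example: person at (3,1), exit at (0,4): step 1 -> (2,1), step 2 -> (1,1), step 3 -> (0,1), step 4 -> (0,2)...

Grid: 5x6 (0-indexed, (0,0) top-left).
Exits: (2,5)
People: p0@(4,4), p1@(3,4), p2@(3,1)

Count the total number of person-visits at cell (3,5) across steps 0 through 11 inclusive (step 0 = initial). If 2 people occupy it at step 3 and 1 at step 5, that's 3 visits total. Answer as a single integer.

Step 0: p0@(4,4) p1@(3,4) p2@(3,1) -> at (3,5): 0 [-], cum=0
Step 1: p0@(3,4) p1@(2,4) p2@(2,1) -> at (3,5): 0 [-], cum=0
Step 2: p0@(2,4) p1@ESC p2@(2,2) -> at (3,5): 0 [-], cum=0
Step 3: p0@ESC p1@ESC p2@(2,3) -> at (3,5): 0 [-], cum=0
Step 4: p0@ESC p1@ESC p2@(2,4) -> at (3,5): 0 [-], cum=0
Step 5: p0@ESC p1@ESC p2@ESC -> at (3,5): 0 [-], cum=0
Total visits = 0

Answer: 0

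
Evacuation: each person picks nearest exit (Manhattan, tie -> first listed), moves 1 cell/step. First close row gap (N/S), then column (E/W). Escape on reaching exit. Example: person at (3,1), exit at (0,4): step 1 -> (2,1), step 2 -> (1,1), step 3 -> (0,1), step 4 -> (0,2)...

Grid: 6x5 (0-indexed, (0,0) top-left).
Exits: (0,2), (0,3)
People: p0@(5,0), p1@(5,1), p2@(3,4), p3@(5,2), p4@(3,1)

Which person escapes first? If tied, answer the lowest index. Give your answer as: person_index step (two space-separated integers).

Answer: 2 4

Derivation:
Step 1: p0:(5,0)->(4,0) | p1:(5,1)->(4,1) | p2:(3,4)->(2,4) | p3:(5,2)->(4,2) | p4:(3,1)->(2,1)
Step 2: p0:(4,0)->(3,0) | p1:(4,1)->(3,1) | p2:(2,4)->(1,4) | p3:(4,2)->(3,2) | p4:(2,1)->(1,1)
Step 3: p0:(3,0)->(2,0) | p1:(3,1)->(2,1) | p2:(1,4)->(0,4) | p3:(3,2)->(2,2) | p4:(1,1)->(0,1)
Step 4: p0:(2,0)->(1,0) | p1:(2,1)->(1,1) | p2:(0,4)->(0,3)->EXIT | p3:(2,2)->(1,2) | p4:(0,1)->(0,2)->EXIT
Step 5: p0:(1,0)->(0,0) | p1:(1,1)->(0,1) | p2:escaped | p3:(1,2)->(0,2)->EXIT | p4:escaped
Step 6: p0:(0,0)->(0,1) | p1:(0,1)->(0,2)->EXIT | p2:escaped | p3:escaped | p4:escaped
Step 7: p0:(0,1)->(0,2)->EXIT | p1:escaped | p2:escaped | p3:escaped | p4:escaped
Exit steps: [7, 6, 4, 5, 4]
First to escape: p2 at step 4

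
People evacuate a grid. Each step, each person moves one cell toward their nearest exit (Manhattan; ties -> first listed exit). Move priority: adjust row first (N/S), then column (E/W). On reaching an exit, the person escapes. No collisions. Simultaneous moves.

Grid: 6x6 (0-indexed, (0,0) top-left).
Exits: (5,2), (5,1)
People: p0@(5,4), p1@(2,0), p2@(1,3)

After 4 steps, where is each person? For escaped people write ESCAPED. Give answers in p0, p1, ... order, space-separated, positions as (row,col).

Step 1: p0:(5,4)->(5,3) | p1:(2,0)->(3,0) | p2:(1,3)->(2,3)
Step 2: p0:(5,3)->(5,2)->EXIT | p1:(3,0)->(4,0) | p2:(2,3)->(3,3)
Step 3: p0:escaped | p1:(4,0)->(5,0) | p2:(3,3)->(4,3)
Step 4: p0:escaped | p1:(5,0)->(5,1)->EXIT | p2:(4,3)->(5,3)

ESCAPED ESCAPED (5,3)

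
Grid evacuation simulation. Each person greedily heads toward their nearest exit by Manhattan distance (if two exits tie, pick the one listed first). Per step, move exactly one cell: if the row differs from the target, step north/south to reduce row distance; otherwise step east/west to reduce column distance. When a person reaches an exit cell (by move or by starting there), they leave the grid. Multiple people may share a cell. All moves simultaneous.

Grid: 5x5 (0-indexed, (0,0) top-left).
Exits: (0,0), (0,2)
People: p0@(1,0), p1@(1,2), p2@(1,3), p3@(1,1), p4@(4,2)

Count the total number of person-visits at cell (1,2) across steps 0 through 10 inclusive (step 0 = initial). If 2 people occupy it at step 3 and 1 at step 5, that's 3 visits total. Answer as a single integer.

Step 0: p0@(1,0) p1@(1,2) p2@(1,3) p3@(1,1) p4@(4,2) -> at (1,2): 1 [p1], cum=1
Step 1: p0@ESC p1@ESC p2@(0,3) p3@(0,1) p4@(3,2) -> at (1,2): 0 [-], cum=1
Step 2: p0@ESC p1@ESC p2@ESC p3@ESC p4@(2,2) -> at (1,2): 0 [-], cum=1
Step 3: p0@ESC p1@ESC p2@ESC p3@ESC p4@(1,2) -> at (1,2): 1 [p4], cum=2
Step 4: p0@ESC p1@ESC p2@ESC p3@ESC p4@ESC -> at (1,2): 0 [-], cum=2
Total visits = 2

Answer: 2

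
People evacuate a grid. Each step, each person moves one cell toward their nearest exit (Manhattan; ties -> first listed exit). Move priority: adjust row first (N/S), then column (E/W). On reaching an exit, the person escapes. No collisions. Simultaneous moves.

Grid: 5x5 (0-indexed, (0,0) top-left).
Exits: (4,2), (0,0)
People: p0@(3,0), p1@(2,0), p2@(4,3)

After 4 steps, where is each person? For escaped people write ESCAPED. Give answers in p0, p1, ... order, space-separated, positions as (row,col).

Step 1: p0:(3,0)->(4,0) | p1:(2,0)->(1,0) | p2:(4,3)->(4,2)->EXIT
Step 2: p0:(4,0)->(4,1) | p1:(1,0)->(0,0)->EXIT | p2:escaped
Step 3: p0:(4,1)->(4,2)->EXIT | p1:escaped | p2:escaped

ESCAPED ESCAPED ESCAPED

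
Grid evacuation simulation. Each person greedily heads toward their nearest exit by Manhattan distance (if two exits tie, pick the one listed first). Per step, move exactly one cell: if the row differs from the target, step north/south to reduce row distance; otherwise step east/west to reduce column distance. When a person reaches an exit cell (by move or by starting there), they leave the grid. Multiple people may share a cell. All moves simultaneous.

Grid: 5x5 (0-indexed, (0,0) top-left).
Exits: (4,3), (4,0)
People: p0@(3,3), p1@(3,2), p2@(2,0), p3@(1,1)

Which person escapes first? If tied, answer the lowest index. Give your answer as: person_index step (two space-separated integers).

Answer: 0 1

Derivation:
Step 1: p0:(3,3)->(4,3)->EXIT | p1:(3,2)->(4,2) | p2:(2,0)->(3,0) | p3:(1,1)->(2,1)
Step 2: p0:escaped | p1:(4,2)->(4,3)->EXIT | p2:(3,0)->(4,0)->EXIT | p3:(2,1)->(3,1)
Step 3: p0:escaped | p1:escaped | p2:escaped | p3:(3,1)->(4,1)
Step 4: p0:escaped | p1:escaped | p2:escaped | p3:(4,1)->(4,0)->EXIT
Exit steps: [1, 2, 2, 4]
First to escape: p0 at step 1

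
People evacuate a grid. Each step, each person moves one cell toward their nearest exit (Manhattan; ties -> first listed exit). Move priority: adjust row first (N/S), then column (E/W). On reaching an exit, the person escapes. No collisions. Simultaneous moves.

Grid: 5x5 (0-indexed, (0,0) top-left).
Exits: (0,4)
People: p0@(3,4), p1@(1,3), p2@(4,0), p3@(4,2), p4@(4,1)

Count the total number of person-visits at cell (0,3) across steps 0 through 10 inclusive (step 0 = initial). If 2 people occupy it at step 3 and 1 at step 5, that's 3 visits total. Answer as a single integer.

Answer: 4

Derivation:
Step 0: p0@(3,4) p1@(1,3) p2@(4,0) p3@(4,2) p4@(4,1) -> at (0,3): 0 [-], cum=0
Step 1: p0@(2,4) p1@(0,3) p2@(3,0) p3@(3,2) p4@(3,1) -> at (0,3): 1 [p1], cum=1
Step 2: p0@(1,4) p1@ESC p2@(2,0) p3@(2,2) p4@(2,1) -> at (0,3): 0 [-], cum=1
Step 3: p0@ESC p1@ESC p2@(1,0) p3@(1,2) p4@(1,1) -> at (0,3): 0 [-], cum=1
Step 4: p0@ESC p1@ESC p2@(0,0) p3@(0,2) p4@(0,1) -> at (0,3): 0 [-], cum=1
Step 5: p0@ESC p1@ESC p2@(0,1) p3@(0,3) p4@(0,2) -> at (0,3): 1 [p3], cum=2
Step 6: p0@ESC p1@ESC p2@(0,2) p3@ESC p4@(0,3) -> at (0,3): 1 [p4], cum=3
Step 7: p0@ESC p1@ESC p2@(0,3) p3@ESC p4@ESC -> at (0,3): 1 [p2], cum=4
Step 8: p0@ESC p1@ESC p2@ESC p3@ESC p4@ESC -> at (0,3): 0 [-], cum=4
Total visits = 4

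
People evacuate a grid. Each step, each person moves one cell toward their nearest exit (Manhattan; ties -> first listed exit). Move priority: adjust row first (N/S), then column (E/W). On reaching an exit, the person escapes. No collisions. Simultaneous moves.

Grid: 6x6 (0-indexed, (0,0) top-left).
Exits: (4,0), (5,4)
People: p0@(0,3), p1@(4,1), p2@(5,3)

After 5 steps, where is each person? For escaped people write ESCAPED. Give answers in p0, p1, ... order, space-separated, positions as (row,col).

Step 1: p0:(0,3)->(1,3) | p1:(4,1)->(4,0)->EXIT | p2:(5,3)->(5,4)->EXIT
Step 2: p0:(1,3)->(2,3) | p1:escaped | p2:escaped
Step 3: p0:(2,3)->(3,3) | p1:escaped | p2:escaped
Step 4: p0:(3,3)->(4,3) | p1:escaped | p2:escaped
Step 5: p0:(4,3)->(5,3) | p1:escaped | p2:escaped

(5,3) ESCAPED ESCAPED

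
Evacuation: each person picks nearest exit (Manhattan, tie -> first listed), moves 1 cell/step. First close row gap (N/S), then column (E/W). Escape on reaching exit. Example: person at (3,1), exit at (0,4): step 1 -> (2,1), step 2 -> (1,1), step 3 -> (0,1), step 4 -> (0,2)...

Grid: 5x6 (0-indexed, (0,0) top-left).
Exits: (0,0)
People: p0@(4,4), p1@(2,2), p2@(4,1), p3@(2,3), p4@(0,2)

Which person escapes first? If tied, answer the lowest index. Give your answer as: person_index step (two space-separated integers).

Answer: 4 2

Derivation:
Step 1: p0:(4,4)->(3,4) | p1:(2,2)->(1,2) | p2:(4,1)->(3,1) | p3:(2,3)->(1,3) | p4:(0,2)->(0,1)
Step 2: p0:(3,4)->(2,4) | p1:(1,2)->(0,2) | p2:(3,1)->(2,1) | p3:(1,3)->(0,3) | p4:(0,1)->(0,0)->EXIT
Step 3: p0:(2,4)->(1,4) | p1:(0,2)->(0,1) | p2:(2,1)->(1,1) | p3:(0,3)->(0,2) | p4:escaped
Step 4: p0:(1,4)->(0,4) | p1:(0,1)->(0,0)->EXIT | p2:(1,1)->(0,1) | p3:(0,2)->(0,1) | p4:escaped
Step 5: p0:(0,4)->(0,3) | p1:escaped | p2:(0,1)->(0,0)->EXIT | p3:(0,1)->(0,0)->EXIT | p4:escaped
Step 6: p0:(0,3)->(0,2) | p1:escaped | p2:escaped | p3:escaped | p4:escaped
Step 7: p0:(0,2)->(0,1) | p1:escaped | p2:escaped | p3:escaped | p4:escaped
Step 8: p0:(0,1)->(0,0)->EXIT | p1:escaped | p2:escaped | p3:escaped | p4:escaped
Exit steps: [8, 4, 5, 5, 2]
First to escape: p4 at step 2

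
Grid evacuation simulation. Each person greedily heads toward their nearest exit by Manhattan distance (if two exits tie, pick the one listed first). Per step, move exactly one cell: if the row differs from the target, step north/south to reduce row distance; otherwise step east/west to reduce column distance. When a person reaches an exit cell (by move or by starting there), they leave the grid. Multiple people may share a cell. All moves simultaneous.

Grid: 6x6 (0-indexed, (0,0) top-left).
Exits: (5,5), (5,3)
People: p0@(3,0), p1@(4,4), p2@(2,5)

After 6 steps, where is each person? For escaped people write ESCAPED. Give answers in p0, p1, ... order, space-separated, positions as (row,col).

Step 1: p0:(3,0)->(4,0) | p1:(4,4)->(5,4) | p2:(2,5)->(3,5)
Step 2: p0:(4,0)->(5,0) | p1:(5,4)->(5,5)->EXIT | p2:(3,5)->(4,5)
Step 3: p0:(5,0)->(5,1) | p1:escaped | p2:(4,5)->(5,5)->EXIT
Step 4: p0:(5,1)->(5,2) | p1:escaped | p2:escaped
Step 5: p0:(5,2)->(5,3)->EXIT | p1:escaped | p2:escaped

ESCAPED ESCAPED ESCAPED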